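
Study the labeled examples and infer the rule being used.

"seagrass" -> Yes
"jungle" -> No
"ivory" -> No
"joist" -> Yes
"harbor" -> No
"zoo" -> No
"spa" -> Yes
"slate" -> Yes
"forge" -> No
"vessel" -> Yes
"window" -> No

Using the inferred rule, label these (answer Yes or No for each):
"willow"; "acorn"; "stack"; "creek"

No, No, Yes, No

The rule appears to be: contains 's'.
"willow": no 's' — does not fit, so No. "acorn": no 's' — does not fit, so No. "stack": has 's' — has this property, so Yes. "creek": no 's' — does not fit, so No.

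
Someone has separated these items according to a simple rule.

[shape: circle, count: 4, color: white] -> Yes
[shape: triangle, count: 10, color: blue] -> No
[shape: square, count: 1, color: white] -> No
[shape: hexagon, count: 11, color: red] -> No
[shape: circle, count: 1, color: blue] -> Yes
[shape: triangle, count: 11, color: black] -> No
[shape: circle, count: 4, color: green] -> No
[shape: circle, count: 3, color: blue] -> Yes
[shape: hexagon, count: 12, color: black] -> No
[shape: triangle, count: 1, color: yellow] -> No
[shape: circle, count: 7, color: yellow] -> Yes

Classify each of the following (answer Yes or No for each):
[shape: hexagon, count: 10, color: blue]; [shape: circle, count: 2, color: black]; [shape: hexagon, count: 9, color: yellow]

The common property of the 'Yes' items is: shape is circle AND color is not green. No 'No' item has it.
[shape: hexagon, count: 10, color: blue]: shape is hexagon, color is blue — doesn't match, so No. [shape: circle, count: 2, color: black]: shape is circle, color is black — satisfies this, so Yes. [shape: hexagon, count: 9, color: yellow]: shape is hexagon, color is yellow — doesn't match, so No.

No, Yes, No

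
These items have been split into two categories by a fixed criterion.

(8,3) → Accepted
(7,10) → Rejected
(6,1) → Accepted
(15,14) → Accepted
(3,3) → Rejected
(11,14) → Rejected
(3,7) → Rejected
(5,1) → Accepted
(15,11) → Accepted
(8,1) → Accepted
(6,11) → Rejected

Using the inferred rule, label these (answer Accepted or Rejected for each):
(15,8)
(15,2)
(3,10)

The pattern is that an item is 'Accepted' exactly when: first > second.
(15,8): Accepted (15 > 8).
(15,2): Accepted (15 > 2).
(3,10): Rejected (3 < 10).

Accepted, Accepted, Rejected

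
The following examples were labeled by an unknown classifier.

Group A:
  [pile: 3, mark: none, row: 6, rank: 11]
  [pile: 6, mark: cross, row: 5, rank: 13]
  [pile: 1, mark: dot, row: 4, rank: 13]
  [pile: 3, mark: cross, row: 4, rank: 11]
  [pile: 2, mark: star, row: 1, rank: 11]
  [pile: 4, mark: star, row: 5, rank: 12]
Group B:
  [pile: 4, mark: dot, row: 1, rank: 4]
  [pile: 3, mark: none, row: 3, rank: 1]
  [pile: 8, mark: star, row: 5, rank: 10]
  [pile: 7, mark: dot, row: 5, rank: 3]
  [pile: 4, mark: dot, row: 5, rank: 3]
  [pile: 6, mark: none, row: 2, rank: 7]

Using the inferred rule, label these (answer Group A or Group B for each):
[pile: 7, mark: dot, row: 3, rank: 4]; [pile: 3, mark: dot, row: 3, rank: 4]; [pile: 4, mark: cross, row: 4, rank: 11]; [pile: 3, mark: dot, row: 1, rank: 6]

One predicate separates the groups cleanly: rank ≥ 11.
[pile: 7, mark: dot, row: 3, rank: 4] → rank = 4 → Group B.
[pile: 3, mark: dot, row: 3, rank: 4] → rank = 4 → Group B.
[pile: 4, mark: cross, row: 4, rank: 11] → rank = 11 → Group A.
[pile: 3, mark: dot, row: 1, rank: 6] → rank = 6 → Group B.

Group B, Group B, Group A, Group B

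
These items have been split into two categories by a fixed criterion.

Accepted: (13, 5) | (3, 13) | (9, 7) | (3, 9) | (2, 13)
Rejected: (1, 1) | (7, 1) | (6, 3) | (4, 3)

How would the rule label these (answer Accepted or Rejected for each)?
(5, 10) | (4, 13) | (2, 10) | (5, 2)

Accepted, Accepted, Accepted, Rejected

One predicate separates the groups cleanly: sum ≥ 12.
Accepted: (5, 10), since 5+10 = 15.
Accepted: (4, 13), since 4+13 = 17.
Accepted: (2, 10), since 2+10 = 12.
Rejected: (5, 2), since 5+2 = 7.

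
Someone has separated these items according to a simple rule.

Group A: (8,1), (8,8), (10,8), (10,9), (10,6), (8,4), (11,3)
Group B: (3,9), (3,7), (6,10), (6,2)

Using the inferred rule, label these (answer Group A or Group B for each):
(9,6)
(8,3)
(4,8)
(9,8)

Group A, Group A, Group B, Group A

The simplest hypothesis consistent with all the labels is: first ≥ 7.
(9,6) — first 9, hence Group A. (8,3) — first 8, hence Group A. (4,8) — first 4, hence Group B. (9,8) — first 9, hence Group A.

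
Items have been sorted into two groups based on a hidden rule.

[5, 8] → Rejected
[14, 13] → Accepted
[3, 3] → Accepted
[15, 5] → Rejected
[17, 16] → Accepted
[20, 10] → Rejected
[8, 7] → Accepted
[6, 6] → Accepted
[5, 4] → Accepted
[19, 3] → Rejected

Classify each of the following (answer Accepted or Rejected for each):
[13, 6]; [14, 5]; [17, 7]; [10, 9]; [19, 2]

Every 'Accepted' example satisfies: |first − second| ≤ 1. None of the 'Rejected' examples do.
[13, 6]: |13−6| = 7, fails the rule → Rejected. [14, 5]: |14−5| = 9, fails the rule → Rejected. [17, 7]: |17−7| = 10, fails the rule → Rejected. [10, 9]: |10−9| = 1, satisfies this → Accepted. [19, 2]: |19−2| = 17, fails the rule → Rejected.

Rejected, Rejected, Rejected, Accepted, Rejected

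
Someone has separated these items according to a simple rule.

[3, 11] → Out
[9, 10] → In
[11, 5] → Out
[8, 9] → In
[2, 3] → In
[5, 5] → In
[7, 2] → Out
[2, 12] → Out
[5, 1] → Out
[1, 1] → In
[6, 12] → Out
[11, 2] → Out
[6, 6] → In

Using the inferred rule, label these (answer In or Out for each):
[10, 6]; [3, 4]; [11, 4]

The distinguishing property — |first − second| ≤ 1 — holds for all the 'In' cases and none of the 'Out' cases.
[10, 6]: |10−6| = 4, does not pass → Out. [3, 4]: |3−4| = 1, meets the rule → In. [11, 4]: |11−4| = 7, does not pass → Out.

Out, In, Out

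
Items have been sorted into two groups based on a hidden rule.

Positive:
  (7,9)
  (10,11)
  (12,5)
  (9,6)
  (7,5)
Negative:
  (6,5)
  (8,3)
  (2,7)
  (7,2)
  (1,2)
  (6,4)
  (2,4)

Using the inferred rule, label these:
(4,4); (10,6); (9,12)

Negative, Positive, Positive

The distinguishing property — sum ≥ 12 — holds for all the 'Positive' cases and none of the 'Negative' cases.
(4,4) → 4+4 = 8 → Negative. (10,6) → 10+6 = 16 → Positive. (9,12) → 9+12 = 21 → Positive.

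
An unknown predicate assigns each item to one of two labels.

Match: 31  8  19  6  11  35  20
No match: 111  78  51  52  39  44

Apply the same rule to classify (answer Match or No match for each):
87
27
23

'Match' ⟺ at most 35.

No match, Match, Match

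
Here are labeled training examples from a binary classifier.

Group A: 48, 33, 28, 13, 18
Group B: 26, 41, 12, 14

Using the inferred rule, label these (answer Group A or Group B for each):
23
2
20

The simplest hypothesis consistent with all the labels is: ≡ 3 (mod 5).
23: Group A (23 mod 5 = 3). 2: Group B (2 mod 5 = 2). 20: Group B (20 mod 5 = 0).

Group A, Group B, Group B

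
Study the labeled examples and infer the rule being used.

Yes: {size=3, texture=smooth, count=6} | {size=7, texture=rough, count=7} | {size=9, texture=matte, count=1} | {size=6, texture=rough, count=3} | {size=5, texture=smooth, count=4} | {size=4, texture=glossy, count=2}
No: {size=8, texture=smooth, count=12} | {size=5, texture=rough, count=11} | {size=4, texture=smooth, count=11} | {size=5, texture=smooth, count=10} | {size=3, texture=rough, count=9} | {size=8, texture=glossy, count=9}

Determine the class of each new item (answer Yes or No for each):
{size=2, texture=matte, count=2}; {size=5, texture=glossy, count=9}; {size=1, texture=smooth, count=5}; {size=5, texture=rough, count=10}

'Yes' ⟺ count ≤ 7.
{size=2, texture=matte, count=2} → count = 2 → Yes. {size=5, texture=glossy, count=9} → count = 9 → No. {size=1, texture=smooth, count=5} → count = 5 → Yes. {size=5, texture=rough, count=10} → count = 10 → No.

Yes, No, Yes, No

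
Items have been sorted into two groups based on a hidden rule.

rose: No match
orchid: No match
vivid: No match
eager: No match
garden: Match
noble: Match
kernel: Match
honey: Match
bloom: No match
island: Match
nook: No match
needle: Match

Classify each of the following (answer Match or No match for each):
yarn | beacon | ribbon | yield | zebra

No match, Match, Match, No match, No match

The common property of the 'Match' items is: length ≥ 5 AND contains 'n'. No 'No match' item has it.
yarn — length 4, has 'n', hence No match.
beacon — length 6, has 'n', hence Match.
ribbon — length 6, has 'n', hence Match.
yield — length 5, no 'n', hence No match.
zebra — length 5, no 'n', hence No match.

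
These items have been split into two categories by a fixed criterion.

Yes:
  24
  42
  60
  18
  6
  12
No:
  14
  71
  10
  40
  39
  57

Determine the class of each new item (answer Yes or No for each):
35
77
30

No, No, Yes

Checking candidate rules against both groups, what survives is: multiple of 6.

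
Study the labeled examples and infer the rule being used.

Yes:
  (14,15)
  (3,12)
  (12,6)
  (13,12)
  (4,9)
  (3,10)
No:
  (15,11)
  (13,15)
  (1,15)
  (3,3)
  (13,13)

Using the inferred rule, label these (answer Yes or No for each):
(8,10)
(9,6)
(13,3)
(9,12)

The simplest hypothesis consistent with all the labels is: product is even.
(8,10) — 8·10 = 80, hence Yes. (9,6) — 9·6 = 54, hence Yes. (13,3) — 13·3 = 39, hence No. (9,12) — 9·12 = 108, hence Yes.

Yes, Yes, No, Yes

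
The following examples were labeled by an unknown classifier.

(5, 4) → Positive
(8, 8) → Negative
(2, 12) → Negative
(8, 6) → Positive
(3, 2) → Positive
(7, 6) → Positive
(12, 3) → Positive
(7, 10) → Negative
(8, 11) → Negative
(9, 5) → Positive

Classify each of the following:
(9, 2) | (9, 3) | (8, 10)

Every 'Positive' example satisfies: first > second. None of the 'Negative' examples do.
Positive: (9, 2), since 9 > 2.
Positive: (9, 3), since 9 > 3.
Negative: (8, 10), since 8 < 10.

Positive, Positive, Negative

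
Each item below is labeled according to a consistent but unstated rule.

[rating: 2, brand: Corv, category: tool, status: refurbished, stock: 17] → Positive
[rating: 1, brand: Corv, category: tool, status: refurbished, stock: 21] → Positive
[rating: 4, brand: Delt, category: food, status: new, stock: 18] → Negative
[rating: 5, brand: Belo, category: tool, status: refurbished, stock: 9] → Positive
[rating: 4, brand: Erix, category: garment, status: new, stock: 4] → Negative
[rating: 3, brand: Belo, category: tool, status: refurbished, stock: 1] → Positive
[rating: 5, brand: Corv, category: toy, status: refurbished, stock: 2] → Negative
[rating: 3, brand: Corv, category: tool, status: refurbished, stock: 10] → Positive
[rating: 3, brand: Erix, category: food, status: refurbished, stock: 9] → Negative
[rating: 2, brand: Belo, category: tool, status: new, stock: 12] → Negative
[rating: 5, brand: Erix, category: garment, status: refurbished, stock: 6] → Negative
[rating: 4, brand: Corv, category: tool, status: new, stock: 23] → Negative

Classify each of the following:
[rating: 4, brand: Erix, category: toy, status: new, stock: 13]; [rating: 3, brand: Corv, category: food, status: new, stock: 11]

Rule: status is refurbished AND category is tool. This holds for each 'Positive' example and fails for each 'Negative' one.
[rating: 4, brand: Erix, category: toy, status: new, stock: 13] — status is new, category is toy, hence Negative. [rating: 3, brand: Corv, category: food, status: new, stock: 11] — status is new, category is food, hence Negative.

Negative, Negative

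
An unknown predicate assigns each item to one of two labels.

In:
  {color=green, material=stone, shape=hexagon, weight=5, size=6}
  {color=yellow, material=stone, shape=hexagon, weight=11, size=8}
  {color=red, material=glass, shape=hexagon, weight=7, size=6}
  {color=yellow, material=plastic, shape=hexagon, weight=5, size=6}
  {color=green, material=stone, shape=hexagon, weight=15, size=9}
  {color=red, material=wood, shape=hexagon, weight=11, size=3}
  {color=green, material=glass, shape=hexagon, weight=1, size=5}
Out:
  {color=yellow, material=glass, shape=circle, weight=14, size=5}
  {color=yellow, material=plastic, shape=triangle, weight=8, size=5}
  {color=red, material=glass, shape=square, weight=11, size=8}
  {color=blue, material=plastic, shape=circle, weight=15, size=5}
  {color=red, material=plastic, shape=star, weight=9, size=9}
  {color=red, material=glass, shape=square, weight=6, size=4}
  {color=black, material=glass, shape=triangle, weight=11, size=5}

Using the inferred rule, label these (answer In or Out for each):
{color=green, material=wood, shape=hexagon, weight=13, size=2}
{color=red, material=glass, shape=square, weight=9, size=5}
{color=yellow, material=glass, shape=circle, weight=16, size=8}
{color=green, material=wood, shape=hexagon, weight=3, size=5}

'In' ⟺ shape is hexagon.

In, Out, Out, In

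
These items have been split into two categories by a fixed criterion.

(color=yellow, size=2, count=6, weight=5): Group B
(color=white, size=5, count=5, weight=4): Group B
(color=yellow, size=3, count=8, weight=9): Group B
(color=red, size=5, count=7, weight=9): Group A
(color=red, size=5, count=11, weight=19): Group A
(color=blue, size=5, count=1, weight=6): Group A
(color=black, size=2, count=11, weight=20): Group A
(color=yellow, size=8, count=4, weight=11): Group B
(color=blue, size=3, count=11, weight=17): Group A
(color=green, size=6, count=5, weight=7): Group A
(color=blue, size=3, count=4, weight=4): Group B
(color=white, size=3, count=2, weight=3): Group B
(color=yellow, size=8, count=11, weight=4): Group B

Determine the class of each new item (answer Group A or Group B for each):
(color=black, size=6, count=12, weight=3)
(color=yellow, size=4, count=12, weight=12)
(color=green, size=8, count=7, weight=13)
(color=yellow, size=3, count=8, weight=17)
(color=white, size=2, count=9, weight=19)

Group B, Group B, Group A, Group B, Group A

The common property of the 'Group A' items is: weight ≥ 5 AND count is odd. No 'Group B' item has it.
(color=black, size=6, count=12, weight=3): weight = 3, count = 12, does not fit → Group B.
(color=yellow, size=4, count=12, weight=12): weight = 12, count = 12, does not fit → Group B.
(color=green, size=8, count=7, weight=13): weight = 13, count = 7, matches → Group A.
(color=yellow, size=3, count=8, weight=17): weight = 17, count = 8, does not fit → Group B.
(color=white, size=2, count=9, weight=19): weight = 19, count = 9, matches → Group A.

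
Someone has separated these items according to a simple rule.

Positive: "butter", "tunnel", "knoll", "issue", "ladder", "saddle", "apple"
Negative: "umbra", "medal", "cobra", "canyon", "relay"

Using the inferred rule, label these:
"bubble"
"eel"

Every 'Positive' example satisfies: has a double letter. None of the 'Negative' examples do.
Positive: "bubble", since 'bb' doubled.
Positive: "eel", since 'ee' doubled.

Positive, Positive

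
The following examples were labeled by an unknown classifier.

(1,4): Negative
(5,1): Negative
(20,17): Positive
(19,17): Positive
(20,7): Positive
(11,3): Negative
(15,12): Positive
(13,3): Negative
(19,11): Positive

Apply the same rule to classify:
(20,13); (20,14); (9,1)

Every 'Positive' example satisfies: sum ≥ 27. None of the 'Negative' examples do.

Positive, Positive, Negative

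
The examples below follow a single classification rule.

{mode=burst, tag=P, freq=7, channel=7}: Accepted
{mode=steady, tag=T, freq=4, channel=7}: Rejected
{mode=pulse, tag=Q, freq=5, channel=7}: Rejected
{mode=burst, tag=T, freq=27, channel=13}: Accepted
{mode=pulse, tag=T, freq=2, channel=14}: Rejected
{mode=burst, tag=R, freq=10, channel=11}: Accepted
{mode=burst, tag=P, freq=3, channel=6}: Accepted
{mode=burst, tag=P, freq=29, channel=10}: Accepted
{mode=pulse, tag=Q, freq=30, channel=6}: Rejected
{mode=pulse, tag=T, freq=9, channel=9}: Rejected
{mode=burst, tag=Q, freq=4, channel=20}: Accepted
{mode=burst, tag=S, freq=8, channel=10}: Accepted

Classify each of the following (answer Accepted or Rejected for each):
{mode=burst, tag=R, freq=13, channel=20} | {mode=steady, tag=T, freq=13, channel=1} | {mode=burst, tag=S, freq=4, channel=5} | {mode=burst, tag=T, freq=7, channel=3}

Accepted, Rejected, Accepted, Accepted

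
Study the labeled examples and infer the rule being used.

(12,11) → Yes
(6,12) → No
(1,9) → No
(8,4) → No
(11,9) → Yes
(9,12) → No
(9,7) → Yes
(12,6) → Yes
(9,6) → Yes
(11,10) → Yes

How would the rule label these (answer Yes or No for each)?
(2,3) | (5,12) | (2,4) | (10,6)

The pattern is that an item is 'Yes' exactly when: first > second AND sum ≥ 15.
No: (2,3), since 2 < 3, 2+3 = 5.
No: (5,12), since 5 < 12, 5+12 = 17.
No: (2,4), since 2 < 4, 2+4 = 6.
Yes: (10,6), since 10 > 6, 10+6 = 16.

No, No, No, Yes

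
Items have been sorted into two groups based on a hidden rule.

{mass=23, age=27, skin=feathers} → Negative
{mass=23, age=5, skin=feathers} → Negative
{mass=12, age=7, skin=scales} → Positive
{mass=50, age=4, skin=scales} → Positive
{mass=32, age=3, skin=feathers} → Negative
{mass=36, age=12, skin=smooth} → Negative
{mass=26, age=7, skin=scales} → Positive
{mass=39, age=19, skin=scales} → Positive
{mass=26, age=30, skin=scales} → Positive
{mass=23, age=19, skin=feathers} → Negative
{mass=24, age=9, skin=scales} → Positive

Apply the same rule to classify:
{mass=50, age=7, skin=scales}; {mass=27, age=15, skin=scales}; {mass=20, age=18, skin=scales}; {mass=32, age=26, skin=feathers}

The distinguishing property — skin is scales — holds for all the 'Positive' cases and none of the 'Negative' cases.
{mass=50, age=7, skin=scales} → skin is scales → Positive. {mass=27, age=15, skin=scales} → skin is scales → Positive. {mass=20, age=18, skin=scales} → skin is scales → Positive. {mass=32, age=26, skin=feathers} → skin is feathers → Negative.

Positive, Positive, Positive, Negative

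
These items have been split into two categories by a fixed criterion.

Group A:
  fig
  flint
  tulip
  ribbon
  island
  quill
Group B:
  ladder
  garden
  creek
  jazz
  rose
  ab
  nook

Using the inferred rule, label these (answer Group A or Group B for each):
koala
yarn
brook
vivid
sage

Group B, Group B, Group B, Group A, Group B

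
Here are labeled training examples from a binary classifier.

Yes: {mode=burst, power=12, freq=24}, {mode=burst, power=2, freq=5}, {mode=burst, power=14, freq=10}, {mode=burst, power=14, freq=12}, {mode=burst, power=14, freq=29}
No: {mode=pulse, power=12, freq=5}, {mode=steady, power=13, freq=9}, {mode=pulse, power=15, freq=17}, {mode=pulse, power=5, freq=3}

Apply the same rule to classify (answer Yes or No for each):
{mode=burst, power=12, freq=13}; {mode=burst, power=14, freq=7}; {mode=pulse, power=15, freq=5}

Checking candidate rules against both groups, what survives is: mode is burst.
{mode=burst, power=12, freq=13} — mode is burst, hence Yes. {mode=burst, power=14, freq=7} — mode is burst, hence Yes. {mode=pulse, power=15, freq=5} — mode is pulse, hence No.

Yes, Yes, No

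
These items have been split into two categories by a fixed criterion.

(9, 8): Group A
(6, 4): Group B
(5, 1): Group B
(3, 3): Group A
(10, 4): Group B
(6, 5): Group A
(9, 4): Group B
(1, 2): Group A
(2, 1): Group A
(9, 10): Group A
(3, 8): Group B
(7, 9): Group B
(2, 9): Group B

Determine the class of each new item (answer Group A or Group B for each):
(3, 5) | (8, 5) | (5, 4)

The rule appears to be: |first − second| ≤ 1.

Group B, Group B, Group A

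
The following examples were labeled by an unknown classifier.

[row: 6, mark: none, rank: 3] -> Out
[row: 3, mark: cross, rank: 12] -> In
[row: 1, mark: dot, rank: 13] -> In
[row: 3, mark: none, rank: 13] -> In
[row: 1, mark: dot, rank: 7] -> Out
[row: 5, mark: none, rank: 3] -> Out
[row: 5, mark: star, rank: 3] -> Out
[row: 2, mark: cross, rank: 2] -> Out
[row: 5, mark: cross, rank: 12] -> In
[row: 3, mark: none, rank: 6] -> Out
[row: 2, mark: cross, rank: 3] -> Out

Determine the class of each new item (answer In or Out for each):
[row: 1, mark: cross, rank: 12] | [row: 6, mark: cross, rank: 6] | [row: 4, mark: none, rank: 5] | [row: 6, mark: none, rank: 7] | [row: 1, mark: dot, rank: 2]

The simplest hypothesis consistent with all the labels is: rank ≥ 12.
In: [row: 1, mark: cross, rank: 12], since rank = 12.
Out: [row: 6, mark: cross, rank: 6], since rank = 6.
Out: [row: 4, mark: none, rank: 5], since rank = 5.
Out: [row: 6, mark: none, rank: 7], since rank = 7.
Out: [row: 1, mark: dot, rank: 2], since rank = 2.

In, Out, Out, Out, Out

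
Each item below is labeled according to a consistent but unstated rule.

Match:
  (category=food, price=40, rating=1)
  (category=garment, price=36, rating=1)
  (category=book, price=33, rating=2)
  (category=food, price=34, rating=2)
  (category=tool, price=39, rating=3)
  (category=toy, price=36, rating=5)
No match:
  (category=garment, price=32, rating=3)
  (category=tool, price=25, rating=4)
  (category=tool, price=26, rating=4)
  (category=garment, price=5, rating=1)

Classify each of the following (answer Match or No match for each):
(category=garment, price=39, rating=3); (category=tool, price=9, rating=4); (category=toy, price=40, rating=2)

Match, No match, Match

The common property of the 'Match' items is: price ≥ 33. No 'No match' item has it.
(category=garment, price=39, rating=3) → price = 39 → Match. (category=tool, price=9, rating=4) → price = 9 → No match. (category=toy, price=40, rating=2) → price = 40 → Match.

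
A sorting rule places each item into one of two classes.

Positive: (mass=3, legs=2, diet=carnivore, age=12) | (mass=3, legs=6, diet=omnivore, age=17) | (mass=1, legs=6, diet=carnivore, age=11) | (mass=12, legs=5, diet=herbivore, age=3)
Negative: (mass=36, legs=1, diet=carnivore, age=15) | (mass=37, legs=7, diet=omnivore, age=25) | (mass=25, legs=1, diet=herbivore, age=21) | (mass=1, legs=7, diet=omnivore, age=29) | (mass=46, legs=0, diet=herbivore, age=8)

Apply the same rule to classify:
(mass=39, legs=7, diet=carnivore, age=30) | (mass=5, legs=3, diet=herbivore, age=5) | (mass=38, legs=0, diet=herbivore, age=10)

Rule: age ≤ 17 AND legs ≥ 2. This holds for each 'Positive' example and fails for each 'Negative' one.

Negative, Positive, Negative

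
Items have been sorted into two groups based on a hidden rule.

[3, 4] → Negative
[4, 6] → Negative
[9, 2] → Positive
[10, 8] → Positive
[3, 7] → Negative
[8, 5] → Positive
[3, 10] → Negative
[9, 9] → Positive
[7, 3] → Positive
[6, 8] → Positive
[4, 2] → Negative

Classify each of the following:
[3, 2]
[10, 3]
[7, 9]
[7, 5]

'Positive' ⟺ first ≥ 5.
Negative: [3, 2], since first 3.
Positive: [10, 3], since first 10.
Positive: [7, 9], since first 7.
Positive: [7, 5], since first 7.

Negative, Positive, Positive, Positive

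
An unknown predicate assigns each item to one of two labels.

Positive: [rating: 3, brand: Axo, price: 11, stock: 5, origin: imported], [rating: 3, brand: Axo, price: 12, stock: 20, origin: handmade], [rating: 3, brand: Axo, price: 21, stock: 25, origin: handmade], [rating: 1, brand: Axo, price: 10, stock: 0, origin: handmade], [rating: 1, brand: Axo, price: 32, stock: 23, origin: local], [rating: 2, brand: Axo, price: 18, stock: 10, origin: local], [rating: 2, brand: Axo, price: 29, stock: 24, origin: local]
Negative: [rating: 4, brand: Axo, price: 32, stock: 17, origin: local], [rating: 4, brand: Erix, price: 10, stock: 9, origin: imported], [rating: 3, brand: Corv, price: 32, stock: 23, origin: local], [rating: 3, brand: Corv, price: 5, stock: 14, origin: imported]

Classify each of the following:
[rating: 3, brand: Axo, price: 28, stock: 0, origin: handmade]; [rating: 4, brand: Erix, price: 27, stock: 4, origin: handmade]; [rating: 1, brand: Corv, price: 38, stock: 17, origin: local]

Positive, Negative, Negative

Rule: brand is Axo AND rating ≤ 3. This holds for each 'Positive' example and fails for each 'Negative' one.
[rating: 3, brand: Axo, price: 28, stock: 0, origin: handmade]: brand is Axo, rating = 3, passes → Positive. [rating: 4, brand: Erix, price: 27, stock: 4, origin: handmade]: brand is Erix, rating = 4, doesn't match → Negative. [rating: 1, brand: Corv, price: 38, stock: 17, origin: local]: brand is Corv, rating = 1, doesn't match → Negative.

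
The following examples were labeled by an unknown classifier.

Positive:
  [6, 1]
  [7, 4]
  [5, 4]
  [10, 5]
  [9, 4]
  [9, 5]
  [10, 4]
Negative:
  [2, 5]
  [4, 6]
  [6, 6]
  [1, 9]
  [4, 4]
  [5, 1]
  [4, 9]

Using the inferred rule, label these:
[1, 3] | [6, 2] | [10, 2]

Every 'Positive' example satisfies: first > second AND sum ≥ 7. None of the 'Negative' examples do.
Negative: [1, 3], since 1 < 3, 1+3 = 4. Positive: [6, 2], since 6 > 2, 6+2 = 8. Positive: [10, 2], since 10 > 2, 10+2 = 12.

Negative, Positive, Positive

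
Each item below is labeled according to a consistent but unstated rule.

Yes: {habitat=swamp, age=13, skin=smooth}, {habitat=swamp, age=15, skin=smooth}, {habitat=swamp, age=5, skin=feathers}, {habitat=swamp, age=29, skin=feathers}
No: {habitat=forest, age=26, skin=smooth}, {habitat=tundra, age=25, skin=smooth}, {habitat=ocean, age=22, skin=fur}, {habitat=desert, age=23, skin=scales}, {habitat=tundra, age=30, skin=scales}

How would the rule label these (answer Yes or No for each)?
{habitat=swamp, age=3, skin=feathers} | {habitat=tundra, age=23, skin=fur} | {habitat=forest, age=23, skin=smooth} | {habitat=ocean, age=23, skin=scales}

Yes, No, No, No

One predicate separates the groups cleanly: habitat is swamp.
{habitat=swamp, age=3, skin=feathers}: Yes (habitat is swamp). {habitat=tundra, age=23, skin=fur}: No (habitat is tundra). {habitat=forest, age=23, skin=smooth}: No (habitat is forest). {habitat=ocean, age=23, skin=scales}: No (habitat is ocean).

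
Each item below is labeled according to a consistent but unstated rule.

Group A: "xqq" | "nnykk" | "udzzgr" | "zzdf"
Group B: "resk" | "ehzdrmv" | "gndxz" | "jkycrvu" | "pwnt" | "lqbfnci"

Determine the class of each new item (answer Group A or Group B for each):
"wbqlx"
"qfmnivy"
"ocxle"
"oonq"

One predicate separates the groups cleanly: has a double letter.
"wbqlx": no doubled letter — fails this test, so Group B.
"qfmnivy": no doubled letter — fails this test, so Group B.
"ocxle": no doubled letter — fails this test, so Group B.
"oonq": 'oo' doubled — matches, so Group A.

Group B, Group B, Group B, Group A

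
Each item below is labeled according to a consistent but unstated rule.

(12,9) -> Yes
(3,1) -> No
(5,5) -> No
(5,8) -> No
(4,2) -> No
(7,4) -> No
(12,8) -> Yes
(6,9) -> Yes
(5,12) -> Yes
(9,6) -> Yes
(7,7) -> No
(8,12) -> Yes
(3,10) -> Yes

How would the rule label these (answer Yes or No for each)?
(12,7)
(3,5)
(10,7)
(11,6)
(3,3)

Yes, No, Yes, Yes, No

'Yes' ⟺ max ≥ 9.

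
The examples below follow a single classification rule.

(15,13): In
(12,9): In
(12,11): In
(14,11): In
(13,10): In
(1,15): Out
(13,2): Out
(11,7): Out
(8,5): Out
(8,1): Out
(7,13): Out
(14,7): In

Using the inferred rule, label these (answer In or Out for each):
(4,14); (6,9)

The distinguishing property — sum ≥ 21 — holds for all the 'In' cases and none of the 'Out' cases.
(4,14) — 4+14 = 18, hence Out. (6,9) — 6+9 = 15, hence Out.

Out, Out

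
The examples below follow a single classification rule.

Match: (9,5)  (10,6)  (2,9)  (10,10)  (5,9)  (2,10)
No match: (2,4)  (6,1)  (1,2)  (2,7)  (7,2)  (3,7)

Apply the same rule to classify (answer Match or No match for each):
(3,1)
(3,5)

All 'Match' examples share one property — sum ≥ 11 — and every 'No match' example lacks it.
(3,1) — 3+1 = 4, hence No match. (3,5) — 3+5 = 8, hence No match.

No match, No match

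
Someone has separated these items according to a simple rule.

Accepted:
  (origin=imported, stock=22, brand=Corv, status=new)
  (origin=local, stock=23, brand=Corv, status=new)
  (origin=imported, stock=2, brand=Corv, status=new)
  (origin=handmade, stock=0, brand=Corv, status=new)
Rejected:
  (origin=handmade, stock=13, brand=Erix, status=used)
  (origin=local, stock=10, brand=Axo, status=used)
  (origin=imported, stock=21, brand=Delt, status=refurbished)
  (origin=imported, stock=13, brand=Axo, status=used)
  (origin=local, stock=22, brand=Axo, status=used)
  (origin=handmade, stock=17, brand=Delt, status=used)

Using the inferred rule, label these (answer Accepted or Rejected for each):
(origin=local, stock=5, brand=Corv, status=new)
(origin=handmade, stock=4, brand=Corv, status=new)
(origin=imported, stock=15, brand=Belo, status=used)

The simplest hypothesis consistent with all the labels is: brand is Corv.
(origin=local, stock=5, brand=Corv, status=new): brand is Corv, has this property → Accepted.
(origin=handmade, stock=4, brand=Corv, status=new): brand is Corv, has this property → Accepted.
(origin=imported, stock=15, brand=Belo, status=used): brand is Belo, does not fit → Rejected.

Accepted, Accepted, Rejected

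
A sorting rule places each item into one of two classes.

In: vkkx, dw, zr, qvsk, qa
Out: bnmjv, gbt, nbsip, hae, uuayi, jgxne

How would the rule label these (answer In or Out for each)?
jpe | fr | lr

Comparing the two groups points to one rule — even length.

Out, In, In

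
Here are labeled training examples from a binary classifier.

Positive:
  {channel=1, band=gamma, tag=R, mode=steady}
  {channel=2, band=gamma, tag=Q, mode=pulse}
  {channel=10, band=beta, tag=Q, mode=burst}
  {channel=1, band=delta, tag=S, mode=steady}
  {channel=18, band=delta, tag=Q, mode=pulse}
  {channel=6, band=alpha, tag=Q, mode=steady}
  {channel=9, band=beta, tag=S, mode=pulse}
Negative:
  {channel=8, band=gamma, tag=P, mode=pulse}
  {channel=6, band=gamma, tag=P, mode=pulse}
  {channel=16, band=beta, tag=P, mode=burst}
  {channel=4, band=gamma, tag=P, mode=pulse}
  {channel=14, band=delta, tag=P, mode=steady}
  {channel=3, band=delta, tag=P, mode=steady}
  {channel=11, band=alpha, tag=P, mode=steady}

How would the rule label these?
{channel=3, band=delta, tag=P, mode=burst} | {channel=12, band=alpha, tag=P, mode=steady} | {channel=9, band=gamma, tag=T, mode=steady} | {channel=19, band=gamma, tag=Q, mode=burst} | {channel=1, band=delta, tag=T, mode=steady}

Negative, Negative, Positive, Positive, Positive

The simplest hypothesis consistent with all the labels is: tag is not P.
{channel=3, band=delta, tag=P, mode=burst} — tag is P, hence Negative. {channel=12, band=alpha, tag=P, mode=steady} — tag is P, hence Negative. {channel=9, band=gamma, tag=T, mode=steady} — tag is T, hence Positive. {channel=19, band=gamma, tag=Q, mode=burst} — tag is Q, hence Positive. {channel=1, band=delta, tag=T, mode=steady} — tag is T, hence Positive.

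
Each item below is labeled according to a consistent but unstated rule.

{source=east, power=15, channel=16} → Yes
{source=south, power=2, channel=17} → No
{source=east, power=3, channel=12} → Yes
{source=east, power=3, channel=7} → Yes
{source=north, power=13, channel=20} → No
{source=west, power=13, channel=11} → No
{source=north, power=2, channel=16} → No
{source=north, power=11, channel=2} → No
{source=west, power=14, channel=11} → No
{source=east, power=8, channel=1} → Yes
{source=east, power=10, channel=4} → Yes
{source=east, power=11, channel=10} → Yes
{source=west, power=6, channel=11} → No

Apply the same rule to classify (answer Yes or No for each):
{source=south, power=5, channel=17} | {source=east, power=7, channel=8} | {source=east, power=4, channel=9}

No, Yes, Yes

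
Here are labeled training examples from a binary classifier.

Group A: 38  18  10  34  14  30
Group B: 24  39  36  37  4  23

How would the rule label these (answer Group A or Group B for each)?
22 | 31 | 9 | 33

The distinguishing property — ≡ 2 (mod 4) — holds for all the 'Group A' cases and none of the 'Group B' cases.
22: Group A (22 mod 4 = 2).
31: Group B (31 mod 4 = 3).
9: Group B (9 mod 4 = 1).
33: Group B (33 mod 4 = 1).

Group A, Group B, Group B, Group B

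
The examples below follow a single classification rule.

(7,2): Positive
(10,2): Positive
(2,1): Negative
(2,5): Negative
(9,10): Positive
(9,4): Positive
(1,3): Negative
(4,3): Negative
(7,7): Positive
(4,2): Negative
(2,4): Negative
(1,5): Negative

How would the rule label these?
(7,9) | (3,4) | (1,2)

Positive, Negative, Negative

A rule that fits every label: sum ≥ 9 — true of each 'Positive' example, false of each 'Negative' one.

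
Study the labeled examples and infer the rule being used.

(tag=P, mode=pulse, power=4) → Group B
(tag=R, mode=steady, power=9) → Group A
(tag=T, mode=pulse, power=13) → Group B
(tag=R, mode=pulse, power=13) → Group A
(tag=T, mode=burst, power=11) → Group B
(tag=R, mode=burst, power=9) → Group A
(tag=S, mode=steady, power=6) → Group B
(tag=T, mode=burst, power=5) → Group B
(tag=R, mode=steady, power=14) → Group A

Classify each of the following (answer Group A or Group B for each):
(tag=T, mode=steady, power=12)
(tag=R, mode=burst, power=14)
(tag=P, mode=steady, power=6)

Group B, Group A, Group B

The simplest hypothesis consistent with all the labels is: tag is R.
(tag=T, mode=steady, power=12): Group B (tag is T).
(tag=R, mode=burst, power=14): Group A (tag is R).
(tag=P, mode=steady, power=6): Group B (tag is P).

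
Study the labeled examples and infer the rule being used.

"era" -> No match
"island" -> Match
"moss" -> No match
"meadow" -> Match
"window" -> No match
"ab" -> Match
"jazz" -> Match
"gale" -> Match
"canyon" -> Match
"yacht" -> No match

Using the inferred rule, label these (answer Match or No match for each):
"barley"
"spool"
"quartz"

Match, No match, Match

One predicate separates the groups cleanly: even length AND contains 'a'.
"barley": Match (length 6, has 'a'). "spool": No match (length 5, no 'a'). "quartz": Match (length 6, has 'a').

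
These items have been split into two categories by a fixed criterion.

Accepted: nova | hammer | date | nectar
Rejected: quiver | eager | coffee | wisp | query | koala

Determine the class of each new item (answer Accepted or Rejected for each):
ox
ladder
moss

Rejected, Accepted, Rejected

Rule: even length AND contains 'a'. This holds for each 'Accepted' example and fails for each 'Rejected' one.
Rejected: ox, since length 2, no 'a'. Accepted: ladder, since length 6, has 'a'. Rejected: moss, since length 4, no 'a'.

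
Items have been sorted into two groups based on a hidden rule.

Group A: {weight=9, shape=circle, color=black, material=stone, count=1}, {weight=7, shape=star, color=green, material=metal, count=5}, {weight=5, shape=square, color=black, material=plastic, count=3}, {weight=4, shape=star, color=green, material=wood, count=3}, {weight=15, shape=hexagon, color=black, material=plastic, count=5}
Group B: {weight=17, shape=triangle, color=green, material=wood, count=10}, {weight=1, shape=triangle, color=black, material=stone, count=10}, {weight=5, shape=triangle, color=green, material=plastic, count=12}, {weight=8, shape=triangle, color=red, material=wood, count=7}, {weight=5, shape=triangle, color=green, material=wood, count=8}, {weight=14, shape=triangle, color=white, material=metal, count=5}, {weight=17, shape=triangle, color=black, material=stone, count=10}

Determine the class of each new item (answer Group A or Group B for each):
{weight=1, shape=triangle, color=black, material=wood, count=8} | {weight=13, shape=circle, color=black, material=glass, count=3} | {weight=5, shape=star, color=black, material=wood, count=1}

Group B, Group A, Group A

Comparing the two groups points to one rule — shape is not triangle.
Group B: {weight=1, shape=triangle, color=black, material=wood, count=8}, since shape is triangle. Group A: {weight=13, shape=circle, color=black, material=glass, count=3}, since shape is circle. Group A: {weight=5, shape=star, color=black, material=wood, count=1}, since shape is star.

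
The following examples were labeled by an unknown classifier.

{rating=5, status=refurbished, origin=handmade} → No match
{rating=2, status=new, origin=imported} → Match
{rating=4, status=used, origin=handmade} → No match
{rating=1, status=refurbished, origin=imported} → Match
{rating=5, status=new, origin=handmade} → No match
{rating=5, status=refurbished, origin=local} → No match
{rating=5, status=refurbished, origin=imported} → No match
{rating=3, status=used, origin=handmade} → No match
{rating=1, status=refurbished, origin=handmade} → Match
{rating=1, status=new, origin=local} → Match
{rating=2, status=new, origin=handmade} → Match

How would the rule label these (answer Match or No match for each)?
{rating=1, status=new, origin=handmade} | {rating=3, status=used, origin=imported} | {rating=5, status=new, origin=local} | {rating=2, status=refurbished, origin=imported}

The common property of the 'Match' items is: rating ≤ 2. No 'No match' item has it.
Match: {rating=1, status=new, origin=handmade}, since rating = 1. No match: {rating=3, status=used, origin=imported}, since rating = 3. No match: {rating=5, status=new, origin=local}, since rating = 5. Match: {rating=2, status=refurbished, origin=imported}, since rating = 2.

Match, No match, No match, Match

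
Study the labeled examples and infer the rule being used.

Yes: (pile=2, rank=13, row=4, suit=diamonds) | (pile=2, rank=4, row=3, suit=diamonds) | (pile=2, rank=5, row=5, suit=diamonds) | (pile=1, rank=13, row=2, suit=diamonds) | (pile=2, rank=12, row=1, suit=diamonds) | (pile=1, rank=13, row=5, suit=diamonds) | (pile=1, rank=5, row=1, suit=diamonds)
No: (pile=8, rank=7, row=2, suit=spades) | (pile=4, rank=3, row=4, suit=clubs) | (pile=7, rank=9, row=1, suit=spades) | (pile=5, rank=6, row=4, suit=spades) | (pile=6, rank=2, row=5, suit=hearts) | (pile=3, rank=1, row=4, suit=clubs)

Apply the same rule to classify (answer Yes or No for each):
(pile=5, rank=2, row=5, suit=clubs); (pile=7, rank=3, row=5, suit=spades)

A rule that fits every label: suit is diamonds — true of each 'Yes' example, false of each 'No' one.
(pile=5, rank=2, row=5, suit=clubs) → suit is clubs → No. (pile=7, rank=3, row=5, suit=spades) → suit is spades → No.

No, No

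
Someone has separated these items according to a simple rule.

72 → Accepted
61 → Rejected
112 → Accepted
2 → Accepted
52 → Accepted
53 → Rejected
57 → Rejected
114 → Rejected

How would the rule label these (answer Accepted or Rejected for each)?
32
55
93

Accepted, Rejected, Rejected

The classifier is using: ends in digit 2.
32 — last digit 2, hence Accepted. 55 — last digit 5, hence Rejected. 93 — last digit 3, hence Rejected.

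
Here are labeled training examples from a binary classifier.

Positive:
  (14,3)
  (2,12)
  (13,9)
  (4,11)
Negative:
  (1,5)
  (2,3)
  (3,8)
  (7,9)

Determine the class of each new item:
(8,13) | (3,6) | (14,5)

Every 'Positive' example satisfies: max ≥ 11. None of the 'Negative' examples do.
(8,13) → max 13 → Positive. (3,6) → max 6 → Negative. (14,5) → max 14 → Positive.

Positive, Negative, Positive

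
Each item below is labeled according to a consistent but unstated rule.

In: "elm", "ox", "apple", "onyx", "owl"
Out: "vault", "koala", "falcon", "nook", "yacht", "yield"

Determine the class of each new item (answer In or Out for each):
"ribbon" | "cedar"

Out, Out

Comparing the two groups points to one rule — starts with a vowel.
"ribbon" → starts with 'r' → Out. "cedar" → starts with 'c' → Out.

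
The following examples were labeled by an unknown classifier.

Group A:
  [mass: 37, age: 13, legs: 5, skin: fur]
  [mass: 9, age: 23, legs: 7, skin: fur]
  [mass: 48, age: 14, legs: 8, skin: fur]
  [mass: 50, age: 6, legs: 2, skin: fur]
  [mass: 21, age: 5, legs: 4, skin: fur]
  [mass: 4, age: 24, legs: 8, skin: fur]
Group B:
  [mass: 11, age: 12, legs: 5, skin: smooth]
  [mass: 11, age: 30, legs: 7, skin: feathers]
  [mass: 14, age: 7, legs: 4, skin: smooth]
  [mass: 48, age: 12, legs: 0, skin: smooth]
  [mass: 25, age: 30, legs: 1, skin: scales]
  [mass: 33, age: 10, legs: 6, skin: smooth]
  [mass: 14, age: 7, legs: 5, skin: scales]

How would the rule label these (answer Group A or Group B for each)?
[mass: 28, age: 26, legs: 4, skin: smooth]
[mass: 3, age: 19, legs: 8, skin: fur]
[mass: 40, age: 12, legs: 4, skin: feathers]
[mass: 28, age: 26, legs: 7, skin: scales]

Group B, Group A, Group B, Group B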